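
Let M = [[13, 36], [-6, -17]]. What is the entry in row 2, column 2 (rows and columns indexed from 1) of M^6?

Characteristic polynomial: λ^2 + 4λ - 5 = (λ - 1)(λ + 5), so the eigenvalues are -5, 1.
λ=1: eigenvector (-3, 1).
λ=-5: eigenvector (-2, 1).
P = [[-3, -2], [1, 1]], D = diag(1, -5), P⁻¹ = [[-1, -2], [1, 3]].
M⁶ = P·diag(1, 15625)·P⁻¹ = [[-31247, -93744], [15624, 46873]].
The requested entry is 46873.

46873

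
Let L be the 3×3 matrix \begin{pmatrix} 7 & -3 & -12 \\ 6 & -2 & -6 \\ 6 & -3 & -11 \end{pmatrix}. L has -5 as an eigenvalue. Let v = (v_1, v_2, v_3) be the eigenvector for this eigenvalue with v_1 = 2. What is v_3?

L + 5I = [[12, -3, -12], [6, 3, -6], [6, -3, -6]].
Solving (L + 5I)v = 0 gives the eigenspace spanned by (2, 0, 2).
With v_1 = 2, v = (2, 0, 2), so v_3 = 2.

2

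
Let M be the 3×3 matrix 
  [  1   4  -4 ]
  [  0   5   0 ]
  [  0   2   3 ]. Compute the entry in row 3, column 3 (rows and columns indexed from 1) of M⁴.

Characteristic polynomial: s^3 - 9s^2 + 23s - 15 = (s - 5)(s - 3)(s - 1), so the eigenvalues are 1, 3, 5.
s=1: eigenvector (1, 0, 0).
s=5: eigenvector (0, 1, 1).
s=3: eigenvector (-2, 0, 1).
P = [[1, 0, -2], [0, 1, 0], [0, 1, 1]], D = diag(1, 5, 3), P⁻¹ = [[1, -2, 2], [0, 1, 0], [0, -1, 1]].
M⁴ = P·diag(1, 625, 81)·P⁻¹ = [[1, 160, -160], [0, 625, 0], [0, 544, 81]].
The requested entry is 81.

81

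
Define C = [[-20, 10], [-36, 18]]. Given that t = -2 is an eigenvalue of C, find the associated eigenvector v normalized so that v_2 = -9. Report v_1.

-5

C + 2I = [[-18, 10], [-36, 20]].
Solving (C + 2I)v = 0 gives the eigenspace spanned by (-5, -9).
With v_2 = -9, v = (-5, -9), so v_1 = -5.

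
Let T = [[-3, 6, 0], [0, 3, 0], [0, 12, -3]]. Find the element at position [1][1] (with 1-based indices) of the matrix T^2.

9

Characteristic polynomial: r^3 + 3r^2 - 9r - 27 = (r - 3)(r + 3)^2, so the eigenvalues are -3, -3, 3.
r=-3: eigenvector (1, 0, 0).
r=3: eigenvector (1, 1, 2).
r=-3: eigenvector (1, 0, 1).
P = [[1, 1, 1], [0, 1, 0], [0, 2, 1]], D = diag(-3, 3, -3), P⁻¹ = [[1, 1, -1], [0, 1, 0], [0, -2, 1]].
T² = P·diag(9, 9, 9)·P⁻¹ = [[9, 0, 0], [0, 9, 0], [0, 0, 9]].
The requested entry is 9.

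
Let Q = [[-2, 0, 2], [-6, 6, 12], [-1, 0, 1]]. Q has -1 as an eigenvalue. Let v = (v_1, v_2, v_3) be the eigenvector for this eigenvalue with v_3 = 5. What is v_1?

10

Q + 1I = [[-1, 0, 2], [-6, 7, 12], [-1, 0, 2]].
Solving (Q + 1I)v = 0 gives the eigenspace spanned by (10, 0, 5).
With v_3 = 5, v = (10, 0, 5), so v_1 = 10.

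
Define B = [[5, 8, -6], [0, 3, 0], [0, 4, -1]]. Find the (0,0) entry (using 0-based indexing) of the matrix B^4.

625

Characteristic polynomial: s^3 - 7s^2 + 7s + 15 = (s - 5)(s - 3)(s + 1), so the eigenvalues are -1, 3, 5.
s=3: eigenvector (-1, 1, 1).
s=5: eigenvector (1, 0, 0).
s=-1: eigenvector (1, 0, 1).
P = [[-1, 1, 1], [1, 0, 0], [1, 0, 1]], D = diag(3, 5, -1), P⁻¹ = [[0, 1, 0], [1, 2, -1], [0, -1, 1]].
B⁴ = P·diag(81, 625, 1)·P⁻¹ = [[625, 1168, -624], [0, 81, 0], [0, 80, 1]].
The requested entry is 625.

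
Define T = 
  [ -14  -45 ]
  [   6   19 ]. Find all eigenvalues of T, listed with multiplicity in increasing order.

Characteristic polynomial: p(r) = r^2 - 5r + 4 = (r - 4)(r - 1).
Roots (with multiplicity): 1, 4.

1, 4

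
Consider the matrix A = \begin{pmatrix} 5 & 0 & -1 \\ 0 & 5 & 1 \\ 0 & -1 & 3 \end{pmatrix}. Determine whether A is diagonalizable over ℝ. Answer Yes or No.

No

Characteristic polynomial: p(r) = r^3 - 13r^2 + 56r - 80 = (r - 5)(r - 4)^2.
r = 4 has algebraic multiplicity 2; rank(A − 4I) = 2, so geometric multiplicity = 1.
Geometric multiplicity < algebraic multiplicity, so A is not diagonalizable.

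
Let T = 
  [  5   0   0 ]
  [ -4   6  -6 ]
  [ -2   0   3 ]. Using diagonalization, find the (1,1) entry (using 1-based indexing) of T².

Characteristic polynomial: r^3 - 14r^2 + 63r - 90 = (r - 6)(r - 5)(r - 3), so the eigenvalues are 3, 5, 6.
r=5: eigenvector (1, -2, -1).
r=6: eigenvector (0, 1, 0).
r=3: eigenvector (0, 2, 1).
P = [[1, 0, 0], [-2, 1, 2], [-1, 0, 1]], D = diag(5, 6, 3), P⁻¹ = [[1, 0, 0], [0, 1, -2], [1, 0, 1]].
T² = P·diag(25, 36, 9)·P⁻¹ = [[25, 0, 0], [-32, 36, -54], [-16, 0, 9]].
The requested entry is 25.

25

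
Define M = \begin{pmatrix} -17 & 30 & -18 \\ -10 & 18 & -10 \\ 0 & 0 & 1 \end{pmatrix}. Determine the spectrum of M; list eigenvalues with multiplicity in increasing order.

Characteristic polynomial: p(t) = t^3 - 2t^2 - 5t + 6 = (t - 3)(t - 1)(t + 2).
Roots (with multiplicity): -2, 1, 3.

-2, 1, 3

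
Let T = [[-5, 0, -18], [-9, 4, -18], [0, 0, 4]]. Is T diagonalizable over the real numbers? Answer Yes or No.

Yes

Characteristic polynomial: p(s) = s^3 - 3s^2 - 24s + 80 = (s - 4)^2(s + 5).
s = 4 has algebraic multiplicity 2; rank(T − 4I) = 1, so geometric multiplicity = 2.
Every eigenvalue has geometric = algebraic multiplicity, so T is diagonalizable.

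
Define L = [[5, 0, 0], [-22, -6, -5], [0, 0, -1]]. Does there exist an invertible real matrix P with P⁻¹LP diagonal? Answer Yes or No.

Yes

Characteristic polynomial: p(r) = r^3 + 2r^2 - 29r - 30 = (r - 5)(r + 1)(r + 6).
All 3 eigenvalues are distinct, so L is diagonalizable.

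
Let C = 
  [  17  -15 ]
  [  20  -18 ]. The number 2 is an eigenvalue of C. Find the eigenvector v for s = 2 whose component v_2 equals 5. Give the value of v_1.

5

C − 2I = [[15, -15], [20, -20]].
Solving (C − 2I)v = 0 gives the eigenspace spanned by (5, 5).
With v_2 = 5, v = (5, 5), so v_1 = 5.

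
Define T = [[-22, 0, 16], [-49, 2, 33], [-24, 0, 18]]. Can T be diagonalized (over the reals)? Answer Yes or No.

Characteristic polynomial: p(μ) = μ^3 + 2μ^2 - 20μ + 24 = (μ - 2)^2(μ + 6).
μ = 2 has algebraic multiplicity 2; rank(T − 2I) = 2, so geometric multiplicity = 1.
Geometric multiplicity < algebraic multiplicity, so T is not diagonalizable.

No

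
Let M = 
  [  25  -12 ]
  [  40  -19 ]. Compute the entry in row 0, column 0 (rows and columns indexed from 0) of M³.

745

Characteristic polynomial: s^2 - 6s + 5 = (s - 5)(s - 1), so the eigenvalues are 1, 5.
s=1: eigenvector (1, 2).
s=5: eigenvector (-3, -5).
P = [[1, -3], [2, -5]], D = diag(1, 5), P⁻¹ = [[-5, 3], [-2, 1]].
M³ = P·diag(1, 125)·P⁻¹ = [[745, -372], [1240, -619]].
The requested entry is 745.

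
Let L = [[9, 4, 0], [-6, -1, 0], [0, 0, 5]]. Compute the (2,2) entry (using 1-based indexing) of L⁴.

-1007

Characteristic polynomial: s^3 - 13s^2 + 55s - 75 = (s - 5)^2(s - 3), so the eigenvalues are 3, 5, 5.
s=3: eigenvector (-2, 3, 0).
s=5: eigenvector (-1, 1, 0).
s=5: eigenvector (0, 0, 1).
P = [[-2, -1, 0], [3, 1, 0], [0, 0, 1]], D = diag(3, 5, 5), P⁻¹ = [[1, 1, 0], [-3, -2, 0], [0, 0, 1]].
L⁴ = P·diag(81, 625, 625)·P⁻¹ = [[1713, 1088, 0], [-1632, -1007, 0], [0, 0, 625]].
The requested entry is -1007.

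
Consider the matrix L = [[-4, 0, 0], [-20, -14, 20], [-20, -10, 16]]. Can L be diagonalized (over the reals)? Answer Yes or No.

Characteristic polynomial: p(μ) = μ^3 + 2μ^2 - 32μ - 96 = (μ - 6)(μ + 4)^2.
μ = -4 has algebraic multiplicity 2; rank(L + 4I) = 1, so geometric multiplicity = 2.
Every eigenvalue has geometric = algebraic multiplicity, so L is diagonalizable.

Yes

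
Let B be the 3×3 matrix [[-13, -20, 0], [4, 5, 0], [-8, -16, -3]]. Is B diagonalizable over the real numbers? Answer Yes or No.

Characteristic polynomial: p(r) = r^3 + 11r^2 + 39r + 45 = (r + 3)^2(r + 5).
r = -3 has algebraic multiplicity 2; rank(B + 3I) = 1, so geometric multiplicity = 2.
Every eigenvalue has geometric = algebraic multiplicity, so B is diagonalizable.

Yes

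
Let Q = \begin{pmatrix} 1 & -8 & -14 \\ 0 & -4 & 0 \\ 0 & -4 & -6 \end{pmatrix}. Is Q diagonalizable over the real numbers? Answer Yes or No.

Characteristic polynomial: p(t) = t^3 + 9t^2 + 14t - 24 = (t - 1)(t + 4)(t + 6).
All 3 eigenvalues are distinct, so Q is diagonalizable.

Yes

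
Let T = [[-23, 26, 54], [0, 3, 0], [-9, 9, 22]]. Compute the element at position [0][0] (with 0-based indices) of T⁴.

1363

Characteristic polynomial: λ^3 - 2λ^2 - 23λ + 60 = (λ - 4)(λ - 3)(λ + 5), so the eigenvalues are -5, 3, 4.
λ=-5: eigenvector (3, 0, 1).
λ=3: eigenvector (1, 1, 0).
λ=4: eigenvector (2, 0, 1).
P = [[3, 1, 2], [0, 1, 0], [1, 0, 1]], D = diag(-5, 3, 4), P⁻¹ = [[1, -1, -2], [0, 1, 0], [-1, 1, 3]].
T⁴ = P·diag(625, 81, 256)·P⁻¹ = [[1363, -1282, -2214], [0, 81, 0], [369, -369, -482]].
The requested entry is 1363.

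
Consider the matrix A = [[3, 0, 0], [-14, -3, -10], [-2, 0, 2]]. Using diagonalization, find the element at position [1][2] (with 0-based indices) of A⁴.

Characteristic polynomial: λ^3 - 2λ^2 - 9λ + 18 = (λ - 3)(λ - 2)(λ + 3), so the eigenvalues are -3, 2, 3.
λ=3: eigenvector (1, 1, -2).
λ=-3: eigenvector (0, 1, 0).
λ=2: eigenvector (0, -2, 1).
P = [[1, 0, 0], [1, 1, -2], [-2, 0, 1]], D = diag(3, -3, 2), P⁻¹ = [[1, 0, 0], [3, 1, 2], [2, 0, 1]].
A⁴ = P·diag(81, 81, 16)·P⁻¹ = [[81, 0, 0], [260, 81, 130], [-130, 0, 16]].
The requested entry is 130.

130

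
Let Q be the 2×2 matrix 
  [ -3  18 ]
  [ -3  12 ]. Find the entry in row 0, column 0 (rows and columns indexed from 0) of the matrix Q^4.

Characteristic polynomial: r^2 - 9r + 18 = (r - 6)(r - 3), so the eigenvalues are 3, 6.
r=6: eigenvector (-2, -1).
r=3: eigenvector (3, 1).
P = [[-2, 3], [-1, 1]], D = diag(6, 3), P⁻¹ = [[1, -3], [1, -2]].
Q⁴ = P·diag(1296, 81)·P⁻¹ = [[-2349, 7290], [-1215, 3726]].
The requested entry is -2349.

-2349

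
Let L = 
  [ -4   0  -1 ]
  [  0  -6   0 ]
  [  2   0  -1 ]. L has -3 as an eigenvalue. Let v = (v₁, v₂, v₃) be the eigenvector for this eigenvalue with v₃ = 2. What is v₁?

L + 3I = [[-1, 0, -1], [0, -3, 0], [2, 0, 2]].
Solving (L + 3I)v = 0 gives the eigenspace spanned by (-2, 0, 2).
With v₃ = 2, v = (-2, 0, 2), so v₁ = -2.

-2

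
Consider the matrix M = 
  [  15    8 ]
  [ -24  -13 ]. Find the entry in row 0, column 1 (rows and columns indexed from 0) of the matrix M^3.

56

Characteristic polynomial: t^2 - 2t - 3 = (t - 3)(t + 1), so the eigenvalues are -1, 3.
t=3: eigenvector (2, -3).
t=-1: eigenvector (1, -2).
P = [[2, 1], [-3, -2]], D = diag(3, -1), P⁻¹ = [[2, 1], [-3, -2]].
M³ = P·diag(27, -1)·P⁻¹ = [[111, 56], [-168, -85]].
The requested entry is 56.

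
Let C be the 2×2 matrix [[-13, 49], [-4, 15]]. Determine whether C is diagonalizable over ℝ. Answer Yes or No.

No

Characteristic polynomial: p(μ) = μ^2 - 2μ + 1 = (μ - 1)^2.
μ = 1 has algebraic multiplicity 2; rank(C − 1I) = 1, so geometric multiplicity = 1.
Geometric multiplicity < algebraic multiplicity, so C is not diagonalizable.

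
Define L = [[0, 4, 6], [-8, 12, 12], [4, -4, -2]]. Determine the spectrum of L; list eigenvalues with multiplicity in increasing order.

Characteristic polynomial: p(r) = r^3 - 10r^2 + 32r - 32 = (r - 4)^2(r - 2).
Roots (with multiplicity): 2, 4, 4.

2, 4, 4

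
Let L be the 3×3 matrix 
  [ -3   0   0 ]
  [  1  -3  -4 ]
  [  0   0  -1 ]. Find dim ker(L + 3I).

L + 3I = [[0, 0, 0], [1, 0, -4], [0, 0, 2]].
This matrix has rank 2, so its null space has dimension 3 − 2 = 1.

1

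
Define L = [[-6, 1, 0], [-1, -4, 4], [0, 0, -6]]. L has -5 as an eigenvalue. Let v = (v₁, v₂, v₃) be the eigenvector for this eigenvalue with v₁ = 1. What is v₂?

1

L + 5I = [[-1, 1, 0], [-1, 1, 4], [0, 0, -1]].
Solving (L + 5I)v = 0 gives the eigenspace spanned by (1, 1, 0).
With v₁ = 1, v = (1, 1, 0), so v₂ = 1.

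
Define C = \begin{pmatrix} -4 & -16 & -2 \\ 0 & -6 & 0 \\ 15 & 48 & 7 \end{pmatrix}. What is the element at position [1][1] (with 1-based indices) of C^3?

-34

Characteristic polynomial: λ^3 + 3λ^2 - 16λ + 12 = (λ - 2)(λ - 1)(λ + 6), so the eigenvalues are -6, 1, 2.
λ=1: eigenvector (2, 0, -5).
λ=-6: eigenvector (2, 1, -6).
λ=2: eigenvector (-1, 0, 3).
P = [[2, 2, -1], [0, 1, 0], [-5, -6, 3]], D = diag(1, -6, 2), P⁻¹ = [[3, 0, 1], [0, 1, 0], [5, 2, 2]].
C³ = P·diag(1, -216, 8)·P⁻¹ = [[-34, -448, -14], [0, -216, 0], [105, 1344, 43]].
The requested entry is -34.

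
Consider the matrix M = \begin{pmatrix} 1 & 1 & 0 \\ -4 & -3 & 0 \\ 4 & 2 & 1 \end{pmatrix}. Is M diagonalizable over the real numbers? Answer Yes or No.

No

Characteristic polynomial: p(μ) = μ^3 + μ^2 - μ - 1 = (μ - 1)(μ + 1)^2.
μ = -1 has algebraic multiplicity 2; rank(M + 1I) = 2, so geometric multiplicity = 1.
Geometric multiplicity < algebraic multiplicity, so M is not diagonalizable.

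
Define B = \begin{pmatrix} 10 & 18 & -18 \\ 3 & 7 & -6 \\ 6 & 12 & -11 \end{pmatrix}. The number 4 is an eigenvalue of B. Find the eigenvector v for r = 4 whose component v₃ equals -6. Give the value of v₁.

-9

B − 4I = [[6, 18, -18], [3, 3, -6], [6, 12, -15]].
Solving (B − 4I)v = 0 gives the eigenspace spanned by (-9, -3, -6).
With v₃ = -6, v = (-9, -3, -6), so v₁ = -9.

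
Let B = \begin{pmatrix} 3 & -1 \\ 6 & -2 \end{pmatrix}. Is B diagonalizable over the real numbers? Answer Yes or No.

Yes

Characteristic polynomial: p(t) = t^2 - t = t(t - 1).
All 2 eigenvalues are distinct, so B is diagonalizable.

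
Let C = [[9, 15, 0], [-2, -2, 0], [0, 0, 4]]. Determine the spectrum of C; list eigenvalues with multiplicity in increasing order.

3, 4, 4

Characteristic polynomial: p(λ) = λ^3 - 11λ^2 + 40λ - 48 = (λ - 4)^2(λ - 3).
Roots (with multiplicity): 3, 4, 4.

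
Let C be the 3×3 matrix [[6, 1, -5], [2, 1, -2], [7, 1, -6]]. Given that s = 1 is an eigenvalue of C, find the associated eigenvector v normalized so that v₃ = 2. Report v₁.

C − 1I = [[5, 1, -5], [2, 0, -2], [7, 1, -7]].
Solving (C − 1I)v = 0 gives the eigenspace spanned by (2, 0, 2).
With v₃ = 2, v = (2, 0, 2), so v₁ = 2.

2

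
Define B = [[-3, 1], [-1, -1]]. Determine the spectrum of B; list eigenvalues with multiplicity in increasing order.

Characteristic polynomial: p(r) = r^2 + 4r + 4 = (r + 2)^2.
Roots (with multiplicity): -2, -2.

-2, -2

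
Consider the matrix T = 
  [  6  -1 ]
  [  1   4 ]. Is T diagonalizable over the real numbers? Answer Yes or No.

Characteristic polynomial: p(μ) = μ^2 - 10μ + 25 = (μ - 5)^2.
μ = 5 has algebraic multiplicity 2; rank(T − 5I) = 1, so geometric multiplicity = 1.
Geometric multiplicity < algebraic multiplicity, so T is not diagonalizable.

No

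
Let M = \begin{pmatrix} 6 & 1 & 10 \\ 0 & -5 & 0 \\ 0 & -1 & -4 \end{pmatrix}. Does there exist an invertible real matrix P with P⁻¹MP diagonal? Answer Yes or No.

Characteristic polynomial: p(s) = s^3 + 3s^2 - 34s - 120 = (s - 6)(s + 4)(s + 5).
All 3 eigenvalues are distinct, so M is diagonalizable.

Yes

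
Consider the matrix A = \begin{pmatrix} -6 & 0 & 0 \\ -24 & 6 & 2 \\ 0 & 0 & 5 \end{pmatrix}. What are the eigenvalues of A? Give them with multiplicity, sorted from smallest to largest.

Characteristic polynomial: p(r) = r^3 - 5r^2 - 36r + 180 = (r - 6)(r - 5)(r + 6).
Roots (with multiplicity): -6, 5, 6.

-6, 5, 6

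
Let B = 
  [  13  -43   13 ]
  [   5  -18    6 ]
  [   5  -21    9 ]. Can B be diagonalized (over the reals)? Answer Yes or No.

Characteristic polynomial: p(t) = t^3 - 4t^2 - 3t + 18 = (t - 3)^2(t + 2).
t = 3 has algebraic multiplicity 2; rank(B − 3I) = 2, so geometric multiplicity = 1.
Geometric multiplicity < algebraic multiplicity, so B is not diagonalizable.

No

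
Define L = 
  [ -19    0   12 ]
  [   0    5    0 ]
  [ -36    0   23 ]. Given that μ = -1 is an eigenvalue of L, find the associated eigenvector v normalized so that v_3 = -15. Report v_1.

L + 1I = [[-18, 0, 12], [0, 6, 0], [-36, 0, 24]].
Solving (L + 1I)v = 0 gives the eigenspace spanned by (-10, 0, -15).
With v_3 = -15, v = (-10, 0, -15), so v_1 = -10.

-10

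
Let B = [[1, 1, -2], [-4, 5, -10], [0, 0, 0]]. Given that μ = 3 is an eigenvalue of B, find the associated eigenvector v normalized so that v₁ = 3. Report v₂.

B − 3I = [[-2, 1, -2], [-4, 2, -10], [0, 0, -3]].
Solving (B − 3I)v = 0 gives the eigenspace spanned by (3, 6, 0).
With v₁ = 3, v = (3, 6, 0), so v₂ = 6.

6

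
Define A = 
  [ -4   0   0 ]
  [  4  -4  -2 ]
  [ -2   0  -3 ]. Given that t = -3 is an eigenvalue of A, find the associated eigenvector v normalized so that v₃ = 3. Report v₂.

-6

A + 3I = [[-1, 0, 0], [4, -1, -2], [-2, 0, 0]].
Solving (A + 3I)v = 0 gives the eigenspace spanned by (0, -6, 3).
With v₃ = 3, v = (0, -6, 3), so v₂ = -6.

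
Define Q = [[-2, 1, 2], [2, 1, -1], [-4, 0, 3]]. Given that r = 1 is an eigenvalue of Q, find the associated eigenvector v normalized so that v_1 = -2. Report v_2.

2

Q − 1I = [[-3, 1, 2], [2, 0, -1], [-4, 0, 2]].
Solving (Q − 1I)v = 0 gives the eigenspace spanned by (-2, 2, -4).
With v_1 = -2, v = (-2, 2, -4), so v_2 = 2.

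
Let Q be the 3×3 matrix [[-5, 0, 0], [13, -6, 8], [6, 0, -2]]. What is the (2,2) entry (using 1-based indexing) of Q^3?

Characteristic polynomial: r^3 + 13r^2 + 52r + 60 = (r + 2)(r + 5)(r + 6), so the eigenvalues are -6, -5, -2.
r=-5: eigenvector (1, -3, -2).
r=-2: eigenvector (0, 2, 1).
r=-6: eigenvector (0, 1, 0).
P = [[1, 0, 0], [-3, 2, 1], [-2, 1, 0]], D = diag(-5, -2, -6), P⁻¹ = [[1, 0, 0], [2, 0, 1], [-1, 1, -2]].
Q³ = P·diag(-125, -8, -216)·P⁻¹ = [[-125, 0, 0], [559, -216, 416], [234, 0, -8]].
The requested entry is -216.

-216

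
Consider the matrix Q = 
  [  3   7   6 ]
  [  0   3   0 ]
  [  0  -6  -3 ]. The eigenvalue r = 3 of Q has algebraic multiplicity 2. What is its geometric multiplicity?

Q − 3I = [[0, 7, 6], [0, 0, 0], [0, -6, -6]].
This matrix has rank 2, so its null space has dimension 3 − 2 = 1.

1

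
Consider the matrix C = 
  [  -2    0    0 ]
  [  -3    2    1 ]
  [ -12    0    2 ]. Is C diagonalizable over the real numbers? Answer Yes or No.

Characteristic polynomial: p(r) = r^3 - 2r^2 - 4r + 8 = (r - 2)^2(r + 2).
r = 2 has algebraic multiplicity 2; rank(C − 2I) = 2, so geometric multiplicity = 1.
Geometric multiplicity < algebraic multiplicity, so C is not diagonalizable.

No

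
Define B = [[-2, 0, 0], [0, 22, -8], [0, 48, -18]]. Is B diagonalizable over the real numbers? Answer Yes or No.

Yes

Characteristic polynomial: p(μ) = μ^3 - 2μ^2 - 20μ - 24 = (μ - 6)(μ + 2)^2.
μ = -2 has algebraic multiplicity 2; rank(B + 2I) = 1, so geometric multiplicity = 2.
Every eigenvalue has geometric = algebraic multiplicity, so B is diagonalizable.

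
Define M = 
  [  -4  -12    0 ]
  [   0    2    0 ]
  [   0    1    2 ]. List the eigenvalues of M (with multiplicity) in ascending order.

-4, 2, 2

Characteristic polynomial: p(r) = r^3 - 12r + 16 = (r - 2)^2(r + 4).
Roots (with multiplicity): -4, 2, 2.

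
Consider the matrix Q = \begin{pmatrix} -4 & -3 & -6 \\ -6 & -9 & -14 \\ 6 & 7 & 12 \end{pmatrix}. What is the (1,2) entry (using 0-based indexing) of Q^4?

Characteristic polynomial: μ^3 + μ^2 - 4μ - 4 = (μ - 2)(μ + 1)(μ + 2), so the eigenvalues are -2, -1, 2.
μ=-1: eigenvector (1, 1, -1).
μ=2: eigenvector (1, 2, -2).
μ=-2: eigenvector (0, 2, -1).
P = [[1, 1, 0], [1, 2, 2], [-1, -2, -1]], D = diag(-1, 2, -2), P⁻¹ = [[2, 1, 2], [-1, -1, -2], [0, 1, 1]].
Q⁴ = P·diag(1, 16, 16)·P⁻¹ = [[-14, -15, -30], [-30, 1, -30], [30, 15, 46]].
The requested entry is -30.

-30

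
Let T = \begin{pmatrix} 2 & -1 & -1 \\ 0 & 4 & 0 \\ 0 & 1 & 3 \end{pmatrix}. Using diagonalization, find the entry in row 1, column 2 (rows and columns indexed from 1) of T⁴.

-175

Characteristic polynomial: μ^3 - 9μ^2 + 26μ - 24 = (μ - 4)(μ - 3)(μ - 2), so the eigenvalues are 2, 3, 4.
μ=3: eigenvector (1, 0, -1).
μ=4: eigenvector (-1, 1, 1).
μ=2: eigenvector (1, 0, 0).
P = [[1, -1, 1], [0, 1, 0], [-1, 1, 0]], D = diag(3, 4, 2), P⁻¹ = [[0, 1, -1], [0, 1, 0], [1, 0, 1]].
T⁴ = P·diag(81, 256, 16)·P⁻¹ = [[16, -175, -65], [0, 256, 0], [0, 175, 81]].
The requested entry is -175.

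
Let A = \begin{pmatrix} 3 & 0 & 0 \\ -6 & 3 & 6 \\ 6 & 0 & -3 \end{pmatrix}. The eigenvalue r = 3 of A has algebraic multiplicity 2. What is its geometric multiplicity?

2

A − 3I = [[0, 0, 0], [-6, 0, 6], [6, 0, -6]].
This matrix has rank 1, so its null space has dimension 3 − 1 = 2.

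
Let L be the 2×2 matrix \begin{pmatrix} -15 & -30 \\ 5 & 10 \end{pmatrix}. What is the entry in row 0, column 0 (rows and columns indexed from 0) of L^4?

1875

Characteristic polynomial: s^2 + 5s = s(s + 5), so the eigenvalues are -5, 0.
s=0: eigenvector (-2, 1).
s=-5: eigenvector (-3, 1).
P = [[-2, -3], [1, 1]], D = diag(0, -5), P⁻¹ = [[1, 3], [-1, -2]].
L⁴ = P·diag(0, 625)·P⁻¹ = [[1875, 3750], [-625, -1250]].
The requested entry is 1875.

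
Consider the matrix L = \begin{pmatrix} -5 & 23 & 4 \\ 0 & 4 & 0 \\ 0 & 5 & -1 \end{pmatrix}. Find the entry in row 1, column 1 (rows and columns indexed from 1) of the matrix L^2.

Characteristic polynomial: s^3 + 2s^2 - 19s - 20 = (s - 4)(s + 1)(s + 5), so the eigenvalues are -5, -1, 4.
s=4: eigenvector (3, 1, 1).
s=-5: eigenvector (1, 0, 0).
s=-1: eigenvector (1, 0, 1).
P = [[3, 1, 1], [1, 0, 0], [1, 0, 1]], D = diag(4, -5, -1), P⁻¹ = [[0, 1, 0], [1, -2, -1], [0, -1, 1]].
L² = P·diag(16, 25, 1)·P⁻¹ = [[25, -3, -24], [0, 16, 0], [0, 15, 1]].
The requested entry is 25.

25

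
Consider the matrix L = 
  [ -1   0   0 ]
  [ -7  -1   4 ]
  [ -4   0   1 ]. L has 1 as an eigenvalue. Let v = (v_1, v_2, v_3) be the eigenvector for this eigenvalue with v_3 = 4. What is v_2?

8

L − 1I = [[-2, 0, 0], [-7, -2, 4], [-4, 0, 0]].
Solving (L − 1I)v = 0 gives the eigenspace spanned by (0, 8, 4).
With v_3 = 4, v = (0, 8, 4), so v_2 = 8.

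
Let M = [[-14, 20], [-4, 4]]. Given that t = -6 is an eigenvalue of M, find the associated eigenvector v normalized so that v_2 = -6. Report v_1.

M + 6I = [[-8, 20], [-4, 10]].
Solving (M + 6I)v = 0 gives the eigenspace spanned by (-15, -6).
With v_2 = -6, v = (-15, -6), so v_1 = -15.

-15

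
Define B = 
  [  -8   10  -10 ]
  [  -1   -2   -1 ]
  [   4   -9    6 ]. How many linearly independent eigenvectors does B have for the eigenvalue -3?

1

B + 3I = [[-5, 10, -10], [-1, 1, -1], [4, -9, 9]].
This matrix has rank 2, so its null space has dimension 3 − 2 = 1.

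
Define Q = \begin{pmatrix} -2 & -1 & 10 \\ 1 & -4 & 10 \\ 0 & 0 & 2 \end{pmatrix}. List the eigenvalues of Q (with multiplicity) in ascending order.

-3, -3, 2

Characteristic polynomial: p(s) = s^3 + 4s^2 - 3s - 18 = (s - 2)(s + 3)^2.
Roots (with multiplicity): -3, -3, 2.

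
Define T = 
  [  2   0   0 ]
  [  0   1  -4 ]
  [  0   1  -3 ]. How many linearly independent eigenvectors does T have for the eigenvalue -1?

1

T + 1I = [[3, 0, 0], [0, 2, -4], [0, 1, -2]].
This matrix has rank 2, so its null space has dimension 3 − 2 = 1.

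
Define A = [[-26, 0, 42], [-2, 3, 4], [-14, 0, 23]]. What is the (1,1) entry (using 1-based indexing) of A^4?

2452

Characteristic polynomial: λ^3 - 19λ + 30 = (λ - 3)(λ - 2)(λ + 5), so the eigenvalues are -5, 2, 3.
λ=3: eigenvector (0, 1, 0).
λ=2: eigenvector (-3, 2, -2).
λ=-5: eigenvector (2, 0, 1).
P = [[0, -3, 2], [1, 2, 0], [0, -2, 1]], D = diag(3, 2, -5), P⁻¹ = [[-2, 1, 4], [1, 0, -2], [2, 0, -3]].
A⁴ = P·diag(81, 16, 625)·P⁻¹ = [[2452, 0, -3654], [-130, 81, 260], [1218, 0, -1811]].
The requested entry is 2452.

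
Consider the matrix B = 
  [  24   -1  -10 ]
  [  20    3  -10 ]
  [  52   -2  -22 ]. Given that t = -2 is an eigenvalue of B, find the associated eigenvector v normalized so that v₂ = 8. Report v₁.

B + 2I = [[26, -1, -10], [20, 5, -10], [52, -2, -20]].
Solving (B + 2I)v = 0 gives the eigenspace spanned by (8, 8, 20).
With v₂ = 8, v = (8, 8, 20), so v₁ = 8.

8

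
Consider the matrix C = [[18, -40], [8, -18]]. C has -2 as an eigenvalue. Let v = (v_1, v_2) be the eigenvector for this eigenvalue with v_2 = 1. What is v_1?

C + 2I = [[20, -40], [8, -16]].
Solving (C + 2I)v = 0 gives the eigenspace spanned by (2, 1).
With v_2 = 1, v = (2, 1), so v_1 = 2.

2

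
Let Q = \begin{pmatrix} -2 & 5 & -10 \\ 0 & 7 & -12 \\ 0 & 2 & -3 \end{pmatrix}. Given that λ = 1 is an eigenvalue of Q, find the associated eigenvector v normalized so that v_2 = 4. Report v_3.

Q − 1I = [[-3, 5, -10], [0, 6, -12], [0, 2, -4]].
Solving (Q − 1I)v = 0 gives the eigenspace spanned by (0, 4, 2).
With v_2 = 4, v = (0, 4, 2), so v_3 = 2.

2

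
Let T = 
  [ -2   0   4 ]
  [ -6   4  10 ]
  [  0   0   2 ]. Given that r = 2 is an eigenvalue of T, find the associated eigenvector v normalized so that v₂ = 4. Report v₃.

T − 2I = [[-4, 0, 4], [-6, 2, 10], [0, 0, 0]].
Solving (T − 2I)v = 0 gives the eigenspace spanned by (-2, 4, -2).
With v₂ = 4, v = (-2, 4, -2), so v₃ = -2.

-2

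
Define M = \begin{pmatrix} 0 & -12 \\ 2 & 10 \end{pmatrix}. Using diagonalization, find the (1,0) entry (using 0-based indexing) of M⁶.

Characteristic polynomial: μ^2 - 10μ + 24 = (μ - 6)(μ - 4), so the eigenvalues are 4, 6.
μ=4: eigenvector (3, -1).
μ=6: eigenvector (-2, 1).
P = [[3, -2], [-1, 1]], D = diag(4, 6), P⁻¹ = [[1, 2], [1, 3]].
M⁶ = P·diag(4096, 46656)·P⁻¹ = [[-81024, -255360], [42560, 131776]].
The requested entry is 42560.

42560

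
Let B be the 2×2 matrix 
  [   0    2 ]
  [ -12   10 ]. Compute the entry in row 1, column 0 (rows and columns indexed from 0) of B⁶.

Characteristic polynomial: r^2 - 10r + 24 = (r - 6)(r - 4), so the eigenvalues are 4, 6.
r=6: eigenvector (1, 3).
r=4: eigenvector (-1, -2).
P = [[1, -1], [3, -2]], D = diag(6, 4), P⁻¹ = [[-2, 1], [-3, 1]].
B⁶ = P·diag(46656, 4096)·P⁻¹ = [[-81024, 42560], [-255360, 131776]].
The requested entry is -255360.

-255360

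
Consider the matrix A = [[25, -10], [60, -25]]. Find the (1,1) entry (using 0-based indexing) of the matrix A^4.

Characteristic polynomial: s^2 - 25 = (s - 5)(s + 5), so the eigenvalues are -5, 5.
s=-5: eigenvector (1, 3).
s=5: eigenvector (-1, -2).
P = [[1, -1], [3, -2]], D = diag(-5, 5), P⁻¹ = [[-2, 1], [-3, 1]].
A⁴ = P·diag(625, 625)·P⁻¹ = [[625, 0], [0, 625]].
The requested entry is 625.

625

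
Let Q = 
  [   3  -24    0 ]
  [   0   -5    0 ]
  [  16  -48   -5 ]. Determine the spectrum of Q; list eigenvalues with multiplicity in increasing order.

Characteristic polynomial: p(t) = t^3 + 7t^2 - 5t - 75 = (t - 3)(t + 5)^2.
Roots (with multiplicity): -5, -5, 3.

-5, -5, 3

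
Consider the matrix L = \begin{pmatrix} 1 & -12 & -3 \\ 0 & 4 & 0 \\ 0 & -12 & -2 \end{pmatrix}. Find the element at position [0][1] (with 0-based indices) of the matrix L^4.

Characteristic polynomial: μ^3 - 3μ^2 - 6μ + 8 = (μ - 4)(μ - 1)(μ + 2), so the eigenvalues are -2, 1, 4.
μ=1: eigenvector (1, 0, 0).
μ=4: eigenvector (-2, 1, -2).
μ=-2: eigenvector (1, 0, 1).
P = [[1, -2, 1], [0, 1, 0], [0, -2, 1]], D = diag(1, 4, -2), P⁻¹ = [[1, 0, -1], [0, 1, 0], [0, 2, 1]].
L⁴ = P·diag(1, 256, 16)·P⁻¹ = [[1, -480, 15], [0, 256, 0], [0, -480, 16]].
The requested entry is -480.

-480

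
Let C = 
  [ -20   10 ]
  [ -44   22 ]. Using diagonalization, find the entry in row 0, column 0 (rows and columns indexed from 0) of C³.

Characteristic polynomial: r^2 - 2r = r(r - 2), so the eigenvalues are 0, 2.
r=0: eigenvector (1, 2).
r=2: eigenvector (5, 11).
P = [[1, 5], [2, 11]], D = diag(0, 2), P⁻¹ = [[11, -5], [-2, 1]].
C³ = P·diag(0, 8)·P⁻¹ = [[-80, 40], [-176, 88]].
The requested entry is -80.

-80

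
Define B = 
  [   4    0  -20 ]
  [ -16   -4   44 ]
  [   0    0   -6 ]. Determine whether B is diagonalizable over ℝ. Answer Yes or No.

Yes

Characteristic polynomial: p(s) = s^3 + 6s^2 - 16s - 96 = (s - 4)(s + 4)(s + 6).
All 3 eigenvalues are distinct, so B is diagonalizable.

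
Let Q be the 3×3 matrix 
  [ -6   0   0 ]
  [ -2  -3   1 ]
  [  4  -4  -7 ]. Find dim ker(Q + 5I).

Q + 5I = [[-1, 0, 0], [-2, 2, 1], [4, -4, -2]].
This matrix has rank 2, so its null space has dimension 3 − 2 = 1.

1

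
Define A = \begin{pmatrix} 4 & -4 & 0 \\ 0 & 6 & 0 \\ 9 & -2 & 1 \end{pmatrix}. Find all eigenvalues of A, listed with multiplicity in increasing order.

1, 4, 6

Characteristic polynomial: p(t) = t^3 - 11t^2 + 34t - 24 = (t - 6)(t - 4)(t - 1).
Roots (with multiplicity): 1, 4, 6.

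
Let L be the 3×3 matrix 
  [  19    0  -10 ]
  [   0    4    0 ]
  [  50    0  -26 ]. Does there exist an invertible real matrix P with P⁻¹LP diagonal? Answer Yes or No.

Characteristic polynomial: p(μ) = μ^3 + 3μ^2 - 22μ - 24 = (μ - 4)(μ + 1)(μ + 6).
All 3 eigenvalues are distinct, so L is diagonalizable.

Yes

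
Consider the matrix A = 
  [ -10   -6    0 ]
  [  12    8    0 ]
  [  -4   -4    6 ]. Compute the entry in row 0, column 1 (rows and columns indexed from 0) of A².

Characteristic polynomial: r^3 - 4r^2 - 20r + 48 = (r - 6)(r - 2)(r + 4), so the eigenvalues are -4, 2, 6.
r=2: eigenvector (-1, 2, 1).
r=6: eigenvector (0, 0, 1).
r=-4: eigenvector (-1, 1, 0).
P = [[-1, 0, -1], [2, 0, 1], [1, 1, 0]], D = diag(2, 6, -4), P⁻¹ = [[1, 1, 0], [-1, -1, 1], [-2, -1, 0]].
A² = P·diag(4, 36, 16)·P⁻¹ = [[28, 12, 0], [-24, -8, 0], [-32, -32, 36]].
The requested entry is 12.

12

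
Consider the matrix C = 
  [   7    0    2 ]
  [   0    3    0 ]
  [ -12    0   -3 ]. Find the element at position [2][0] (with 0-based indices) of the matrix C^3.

Characteristic polynomial: t^3 - 7t^2 + 15t - 9 = (t - 3)^2(t - 1), so the eigenvalues are 1, 3, 3.
t=3: eigenvector (1, 0, -2).
t=3: eigenvector (-1, 1, 2).
t=1: eigenvector (-1, 0, 3).
P = [[1, -1, -1], [0, 1, 0], [-2, 2, 3]], D = diag(3, 3, 1), P⁻¹ = [[3, 1, 1], [0, 1, 0], [2, 0, 1]].
C³ = P·diag(27, 27, 1)·P⁻¹ = [[79, 0, 26], [0, 27, 0], [-156, 0, -51]].
The requested entry is -156.

-156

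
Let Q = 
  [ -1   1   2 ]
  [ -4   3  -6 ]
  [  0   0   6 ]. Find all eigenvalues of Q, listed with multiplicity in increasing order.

1, 1, 6

Characteristic polynomial: p(s) = s^3 - 8s^2 + 13s - 6 = (s - 6)(s - 1)^2.
Roots (with multiplicity): 1, 1, 6.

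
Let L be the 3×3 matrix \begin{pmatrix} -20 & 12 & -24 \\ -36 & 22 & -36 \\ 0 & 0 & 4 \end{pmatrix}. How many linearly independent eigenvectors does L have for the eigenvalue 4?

L − 4I = [[-24, 12, -24], [-36, 18, -36], [0, 0, 0]].
This matrix has rank 1, so its null space has dimension 3 − 1 = 2.

2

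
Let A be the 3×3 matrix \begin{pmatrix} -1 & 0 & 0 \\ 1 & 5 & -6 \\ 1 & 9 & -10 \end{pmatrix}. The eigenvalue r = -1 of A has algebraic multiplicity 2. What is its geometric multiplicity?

1

A + 1I = [[0, 0, 0], [1, 6, -6], [1, 9, -9]].
This matrix has rank 2, so its null space has dimension 3 − 2 = 1.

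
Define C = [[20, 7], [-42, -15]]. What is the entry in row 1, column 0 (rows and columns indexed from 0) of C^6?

-279930

Characteristic polynomial: μ^2 - 5μ - 6 = (μ - 6)(μ + 1), so the eigenvalues are -1, 6.
μ=6: eigenvector (1, -2).
μ=-1: eigenvector (1, -3).
P = [[1, 1], [-2, -3]], D = diag(6, -1), P⁻¹ = [[3, 1], [-2, -1]].
C⁶ = P·diag(46656, 1)·P⁻¹ = [[139966, 46655], [-279930, -93309]].
The requested entry is -279930.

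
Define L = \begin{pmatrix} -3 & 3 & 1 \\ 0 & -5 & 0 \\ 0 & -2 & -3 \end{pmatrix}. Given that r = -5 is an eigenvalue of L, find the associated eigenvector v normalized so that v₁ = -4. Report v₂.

2

L + 5I = [[2, 3, 1], [0, 0, 0], [0, -2, 2]].
Solving (L + 5I)v = 0 gives the eigenspace spanned by (-4, 2, 2).
With v₁ = -4, v = (-4, 2, 2), so v₂ = 2.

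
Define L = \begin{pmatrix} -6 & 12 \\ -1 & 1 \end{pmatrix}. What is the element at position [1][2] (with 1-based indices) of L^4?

Characteristic polynomial: s^2 + 5s + 6 = (s + 2)(s + 3), so the eigenvalues are -3, -2.
s=-3: eigenvector (4, 1).
s=-2: eigenvector (3, 1).
P = [[4, 3], [1, 1]], D = diag(-3, -2), P⁻¹ = [[1, -3], [-1, 4]].
L⁴ = P·diag(81, 16)·P⁻¹ = [[276, -780], [65, -179]].
The requested entry is -780.

-780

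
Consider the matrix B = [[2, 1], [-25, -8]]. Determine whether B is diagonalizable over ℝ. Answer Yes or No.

No

Characteristic polynomial: p(μ) = μ^2 + 6μ + 9 = (μ + 3)^2.
μ = -3 has algebraic multiplicity 2; rank(B + 3I) = 1, so geometric multiplicity = 1.
Geometric multiplicity < algebraic multiplicity, so B is not diagonalizable.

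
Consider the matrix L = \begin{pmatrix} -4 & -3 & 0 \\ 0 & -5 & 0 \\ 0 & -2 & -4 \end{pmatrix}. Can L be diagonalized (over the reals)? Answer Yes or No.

Characteristic polynomial: p(r) = r^3 + 13r^2 + 56r + 80 = (r + 4)^2(r + 5).
r = -4 has algebraic multiplicity 2; rank(L + 4I) = 1, so geometric multiplicity = 2.
Every eigenvalue has geometric = algebraic multiplicity, so L is diagonalizable.

Yes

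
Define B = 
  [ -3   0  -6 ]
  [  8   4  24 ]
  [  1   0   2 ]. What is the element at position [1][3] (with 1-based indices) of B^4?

6

Characteristic polynomial: t^3 - 3t^2 - 4t = t(t - 4)(t + 1), so the eigenvalues are -1, 0, 4.
t=0: eigenvector (-2, -2, 1).
t=4: eigenvector (0, 1, 0).
t=-1: eigenvector (-3, 0, 1).
P = [[-2, 0, -3], [-2, 1, 0], [1, 0, 1]], D = diag(0, 4, -1), P⁻¹ = [[1, 0, 3], [2, 1, 6], [-1, 0, -2]].
B⁴ = P·diag(0, 256, 1)·P⁻¹ = [[3, 0, 6], [512, 256, 1536], [-1, 0, -2]].
The requested entry is 6.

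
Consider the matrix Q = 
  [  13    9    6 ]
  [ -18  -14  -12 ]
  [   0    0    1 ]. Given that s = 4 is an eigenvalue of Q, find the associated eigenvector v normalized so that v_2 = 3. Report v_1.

-3

Q − 4I = [[9, 9, 6], [-18, -18, -12], [0, 0, -3]].
Solving (Q − 4I)v = 0 gives the eigenspace spanned by (-3, 3, 0).
With v_2 = 3, v = (-3, 3, 0), so v_1 = -3.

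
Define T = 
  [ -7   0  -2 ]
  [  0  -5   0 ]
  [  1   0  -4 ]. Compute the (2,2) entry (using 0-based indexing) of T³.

Characteristic polynomial: λ^3 + 16λ^2 + 85λ + 150 = (λ + 5)^2(λ + 6), so the eigenvalues are -6, -5, -5.
λ=-5: eigenvector (1, 0, -1).
λ=-5: eigenvector (-2, 1, 2).
λ=-6: eigenvector (2, 0, -1).
P = [[1, -2, 2], [0, 1, 0], [-1, 2, -1]], D = diag(-5, -5, -6), P⁻¹ = [[-1, 2, -2], [0, 1, 0], [1, 0, 1]].
T³ = P·diag(-125, -125, -216)·P⁻¹ = [[-307, 0, -182], [0, -125, 0], [91, 0, -34]].
The requested entry is -34.

-34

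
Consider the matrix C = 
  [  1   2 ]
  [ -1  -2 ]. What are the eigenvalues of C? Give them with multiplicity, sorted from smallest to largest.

Characteristic polynomial: p(r) = r^2 + r = r(r + 1).
Roots (with multiplicity): -1, 0.

-1, 0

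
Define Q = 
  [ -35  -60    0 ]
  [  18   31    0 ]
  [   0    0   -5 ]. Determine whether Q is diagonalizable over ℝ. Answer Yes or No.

Yes

Characteristic polynomial: p(s) = s^3 + 9s^2 + 15s - 25 = (s - 1)(s + 5)^2.
s = -5 has algebraic multiplicity 2; rank(Q + 5I) = 1, so geometric multiplicity = 2.
Every eigenvalue has geometric = algebraic multiplicity, so Q is diagonalizable.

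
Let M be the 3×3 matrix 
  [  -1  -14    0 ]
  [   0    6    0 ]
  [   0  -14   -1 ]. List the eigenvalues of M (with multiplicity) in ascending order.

Characteristic polynomial: p(s) = s^3 - 4s^2 - 11s - 6 = (s - 6)(s + 1)^2.
Roots (with multiplicity): -1, -1, 6.

-1, -1, 6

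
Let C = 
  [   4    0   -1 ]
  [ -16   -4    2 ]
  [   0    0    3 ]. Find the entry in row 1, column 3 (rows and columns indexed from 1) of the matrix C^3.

Characteristic polynomial: μ^3 - 3μ^2 - 16μ + 48 = (μ - 4)(μ - 3)(μ + 4), so the eigenvalues are -4, 3, 4.
μ=3: eigenvector (1, -2, 1).
μ=-4: eigenvector (0, 1, 0).
μ=4: eigenvector (1, -2, 0).
P = [[1, 0, 1], [-2, 1, -2], [1, 0, 0]], D = diag(3, -4, 4), P⁻¹ = [[0, 0, 1], [2, 1, 0], [1, 0, -1]].
C³ = P·diag(27, -64, 64)·P⁻¹ = [[64, 0, -37], [-256, -64, 74], [0, 0, 27]].
The requested entry is -37.

-37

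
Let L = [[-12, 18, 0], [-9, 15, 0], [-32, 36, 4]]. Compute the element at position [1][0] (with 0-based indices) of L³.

Characteristic polynomial: s^3 - 7s^2 - 6s + 72 = (s - 6)(s - 4)(s + 3), so the eigenvalues are -3, 4, 6.
s=6: eigenvector (1, 1, 2).
s=-3: eigenvector (-2, -1, -4).
s=4: eigenvector (0, 0, 1).
P = [[1, -2, 0], [1, -1, 0], [2, -4, 1]], D = diag(6, -3, 4), P⁻¹ = [[-1, 2, 0], [-1, 1, 0], [-2, 0, 1]].
L³ = P·diag(216, -27, 64)·P⁻¹ = [[-270, 486, 0], [-243, 459, 0], [-668, 972, 64]].
The requested entry is -243.

-243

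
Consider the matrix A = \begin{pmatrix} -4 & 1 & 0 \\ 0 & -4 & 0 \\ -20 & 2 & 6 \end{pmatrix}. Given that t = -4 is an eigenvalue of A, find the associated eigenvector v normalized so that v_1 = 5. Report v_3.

A + 4I = [[0, 1, 0], [0, 0, 0], [-20, 2, 10]].
Solving (A + 4I)v = 0 gives the eigenspace spanned by (5, 0, 10).
With v_1 = 5, v = (5, 0, 10), so v_3 = 10.

10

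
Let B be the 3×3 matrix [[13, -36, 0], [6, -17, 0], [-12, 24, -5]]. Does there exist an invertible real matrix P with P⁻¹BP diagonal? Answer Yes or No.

Characteristic polynomial: p(μ) = μ^3 + 9μ^2 + 15μ - 25 = (μ - 1)(μ + 5)^2.
μ = -5 has algebraic multiplicity 2; rank(B + 5I) = 1, so geometric multiplicity = 2.
Every eigenvalue has geometric = algebraic multiplicity, so B is diagonalizable.

Yes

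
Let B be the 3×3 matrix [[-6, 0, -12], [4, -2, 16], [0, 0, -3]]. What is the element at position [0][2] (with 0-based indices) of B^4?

4860

Characteristic polynomial: s^3 + 11s^2 + 36s + 36 = (s + 2)(s + 3)(s + 6), so the eigenvalues are -6, -3, -2.
s=-6: eigenvector (1, -1, 0).
s=-2: eigenvector (0, 1, 0).
s=-3: eigenvector (-4, 0, 1).
P = [[1, 0, -4], [-1, 1, 0], [0, 0, 1]], D = diag(-6, -2, -3), P⁻¹ = [[1, 0, 4], [1, 1, 4], [0, 0, 1]].
B⁴ = P·diag(1296, 16, 81)·P⁻¹ = [[1296, 0, 4860], [-1280, 16, -5120], [0, 0, 81]].
The requested entry is 4860.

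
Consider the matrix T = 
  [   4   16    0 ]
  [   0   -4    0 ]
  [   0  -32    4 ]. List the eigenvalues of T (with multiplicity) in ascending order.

Characteristic polynomial: p(λ) = λ^3 - 4λ^2 - 16λ + 64 = (λ - 4)^2(λ + 4).
Roots (with multiplicity): -4, 4, 4.

-4, 4, 4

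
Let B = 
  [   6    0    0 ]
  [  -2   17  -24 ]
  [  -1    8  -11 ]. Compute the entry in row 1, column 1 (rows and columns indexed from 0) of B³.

Characteristic polynomial: μ^3 - 12μ^2 + 41μ - 30 = (μ - 6)(μ - 5)(μ - 1), so the eigenvalues are 1, 5, 6.
μ=1: eigenvector (0, -3, -2).
μ=6: eigenvector (1, -2, -1).
μ=5: eigenvector (0, 2, 1).
P = [[0, 1, 0], [-3, -2, 2], [-2, -1, 1]], D = diag(1, 6, 5), P⁻¹ = [[0, 1, -2], [1, 0, 0], [1, 2, -3]].
B³ = P·diag(1, 216, 125)·P⁻¹ = [[216, 0, 0], [-182, 497, -744], [-91, 248, -371]].
The requested entry is 497.

497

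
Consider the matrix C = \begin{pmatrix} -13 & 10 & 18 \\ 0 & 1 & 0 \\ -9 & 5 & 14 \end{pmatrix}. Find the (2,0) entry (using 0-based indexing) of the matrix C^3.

-189

Characteristic polynomial: t^3 - 2t^2 - 19t + 20 = (t - 5)(t - 1)(t + 4), so the eigenvalues are -4, 1, 5.
t=5: eigenvector (-1, 0, -1).
t=1: eigenvector (2, 1, 1).
t=-4: eigenvector (2, 0, 1).
P = [[-1, 2, 2], [0, 1, 0], [-1, 1, 1]], D = diag(5, 1, -4), P⁻¹ = [[1, 0, -2], [0, 1, 0], [1, -1, -1]].
C³ = P·diag(125, 1, -64)·P⁻¹ = [[-253, 130, 378], [0, 1, 0], [-189, 65, 314]].
The requested entry is -189.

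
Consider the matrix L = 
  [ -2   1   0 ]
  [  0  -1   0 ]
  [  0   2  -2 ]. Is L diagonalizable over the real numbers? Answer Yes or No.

Characteristic polynomial: p(λ) = λ^3 + 5λ^2 + 8λ + 4 = (λ + 1)(λ + 2)^2.
λ = -2 has algebraic multiplicity 2; rank(L + 2I) = 1, so geometric multiplicity = 2.
Every eigenvalue has geometric = algebraic multiplicity, so L is diagonalizable.

Yes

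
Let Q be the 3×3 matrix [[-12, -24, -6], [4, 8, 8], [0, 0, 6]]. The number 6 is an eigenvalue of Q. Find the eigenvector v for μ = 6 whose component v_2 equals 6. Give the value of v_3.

Q − 6I = [[-18, -24, -6], [4, 2, 8], [0, 0, 0]].
Solving (Q − 6I)v = 0 gives the eigenspace spanned by (-9, 6, 3).
With v_2 = 6, v = (-9, 6, 3), so v_3 = 3.

3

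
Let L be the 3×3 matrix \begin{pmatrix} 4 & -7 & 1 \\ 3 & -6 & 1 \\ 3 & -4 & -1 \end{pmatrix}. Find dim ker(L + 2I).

1

L + 2I = [[6, -7, 1], [3, -4, 1], [3, -4, 1]].
This matrix has rank 2, so its null space has dimension 3 − 2 = 1.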